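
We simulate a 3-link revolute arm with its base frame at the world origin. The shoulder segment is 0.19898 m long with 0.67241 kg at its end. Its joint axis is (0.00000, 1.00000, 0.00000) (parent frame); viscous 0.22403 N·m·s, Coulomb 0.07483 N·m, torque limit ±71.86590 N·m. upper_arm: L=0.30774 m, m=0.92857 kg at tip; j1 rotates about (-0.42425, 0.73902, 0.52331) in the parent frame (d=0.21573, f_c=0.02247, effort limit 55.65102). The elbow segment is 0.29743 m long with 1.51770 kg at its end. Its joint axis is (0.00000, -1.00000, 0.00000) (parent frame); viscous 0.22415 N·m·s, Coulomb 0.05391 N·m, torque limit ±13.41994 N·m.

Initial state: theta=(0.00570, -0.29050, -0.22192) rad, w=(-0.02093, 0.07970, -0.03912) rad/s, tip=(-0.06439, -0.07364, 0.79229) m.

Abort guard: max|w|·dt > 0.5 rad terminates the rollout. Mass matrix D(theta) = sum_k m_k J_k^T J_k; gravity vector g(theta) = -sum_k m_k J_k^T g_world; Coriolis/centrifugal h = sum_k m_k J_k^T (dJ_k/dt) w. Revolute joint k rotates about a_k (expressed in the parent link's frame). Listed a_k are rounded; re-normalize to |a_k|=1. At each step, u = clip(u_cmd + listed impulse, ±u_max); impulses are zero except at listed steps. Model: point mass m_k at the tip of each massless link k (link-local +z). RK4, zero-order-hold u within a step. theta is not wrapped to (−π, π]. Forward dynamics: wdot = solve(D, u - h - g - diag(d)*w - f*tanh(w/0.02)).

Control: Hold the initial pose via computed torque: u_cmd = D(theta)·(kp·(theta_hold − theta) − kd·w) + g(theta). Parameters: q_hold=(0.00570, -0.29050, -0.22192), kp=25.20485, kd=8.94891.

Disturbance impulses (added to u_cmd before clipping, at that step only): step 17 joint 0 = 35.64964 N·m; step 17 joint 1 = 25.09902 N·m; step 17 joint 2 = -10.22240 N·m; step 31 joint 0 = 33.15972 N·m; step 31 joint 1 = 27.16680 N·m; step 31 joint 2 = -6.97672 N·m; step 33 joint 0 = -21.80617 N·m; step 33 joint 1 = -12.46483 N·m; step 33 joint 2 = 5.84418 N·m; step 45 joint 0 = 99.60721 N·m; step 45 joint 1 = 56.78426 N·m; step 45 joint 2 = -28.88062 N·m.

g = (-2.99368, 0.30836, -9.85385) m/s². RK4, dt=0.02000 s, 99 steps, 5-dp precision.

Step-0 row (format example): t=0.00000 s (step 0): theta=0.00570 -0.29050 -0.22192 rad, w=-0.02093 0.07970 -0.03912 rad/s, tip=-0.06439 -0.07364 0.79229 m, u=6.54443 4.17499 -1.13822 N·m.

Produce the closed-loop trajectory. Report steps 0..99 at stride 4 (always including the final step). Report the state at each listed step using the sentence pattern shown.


t=0.08000 s (step 4): theta=0.00569 -0.28723 -0.22234 rad, w=0.00435 0.01728 -0.00175 rad/s, tip=-0.06271 -0.07295 0.79255 m, u=6.68396 4.28478 -1.18506 N·m.
t=0.16000 s (step 8): theta=0.00595 -0.28662 -0.22243 rad, w=0.00158 0.00138 -0.00063 rad/s, tip=-0.06218 -0.07282 0.79261 m, u=6.78673 4.35294 -1.21440 N·m.
t=0.24000 s (step 12): theta=0.00597 -0.28674 -0.22244 rad, w=-0.00076 -0.00361 0.00033 rad/s, tip=-0.06222 -0.07285 0.79260 m, u=6.84842 4.39303 -1.23250 N·m.
t=0.32000 s (step 16): theta=0.00587 -0.28710 -0.22240 rad, w=-0.00164 -0.00526 0.00070 rad/s, tip=-0.06249 -0.07292 0.79257 m, u=6.88465 4.41730 -1.24334 N·m.
t=0.40000 s (step 20): theta=0.00731 -0.24629 -0.22256 rad, w=0.04199 0.58943 -0.00948 rad/s, tip=-0.04188 -0.06386 0.79543 m, u=1.56392 0.60943 0.31862 N·m.
t=0.48000 s (step 24): theta=0.01029 -0.21882 -0.22319 rad, w=0.02500 0.15323 -0.00739 rad/s, tip=-0.02632 -0.05751 0.79695 m, u=3.58596 1.95338 -0.24707 N·m.
t=0.56000 s (step 28): theta=0.01126 -0.21543 -0.22353 rad, w=-0.00061 -0.03987 -0.00034 rad/s, tip=-0.02384 -0.05672 0.79711 m, u=4.93437 2.86728 -0.63800 N·m.
t=0.64000 s (step 32): theta=0.01172 -0.20602 -0.20702 rad, w=0.09219 1.49190 1.60159 rad/s, tip=-0.02392 -0.05402 0.79789 m, u=-0.39700 -1.61109 0.42442 N·m.
t=0.72000 s (step 36): theta=-0.00300 -0.14024 -0.15534 rad, w=-0.24373 0.31200 0.13021 rad/s, tip=-0.02021 -0.03690 0.80088 m, u=5.60629 2.36603 -1.05554 N·m.
t=0.80000 s (step 40): theta=-0.01445 -0.13576 -0.15354 rad, w=-0.05627 -0.12656 -0.00798 rad/s, tip=-0.02784 -0.03576 0.80077 m, u=6.20822 3.09760 -1.20593 N·m.
t=0.88000 s (step 44): theta=-0.01533 -0.15243 -0.15461 rad, w=0.01533 -0.25600 -0.02300 rad/s, tip=-0.03596 -0.03986 0.80010 m, u=6.60313 3.57357 -1.33070 N·m.
t=0.96000 s (step 48): theta=0.01278 -0.04351 0.02009 rad, w=0.29438 1.64987 2.01346 rad/s, tip=-0.01528 -0.01081 0.80374 m, u=-2.92482 -3.87691 0.49138 N·m.
t=1.04000 s (step 52): theta=0.02245 0.02341 0.08096 rad, w=0.02352 0.21296 -0.01706 rad/s, tip=0.00441 0.00577 0.80358 m, u=0.77692 -1.03029 -0.32764 N·m.
t=1.12000 s (step 56): theta=0.02367 0.01515 0.06624 rad, w=0.00992 -0.33217 -0.27466 rad/s, tip=0.00609 0.00376 0.80375 m, u=3.19165 0.82264 -0.98354 N·m.
t=1.20000 s (step 60): theta=0.02433 -0.02015 0.04291 rad, w=0.00661 -0.51566 -0.29676 rad/s, tip=-0.00224 -0.00499 0.80389 m, u=4.74749 2.07498 -1.40483 N·m.
t=1.28000 s (step 64): theta=0.02472 -0.06290 0.02001 rad, w=0.00331 -0.53806 -0.27475 rad/s, tip=-0.01446 -0.01547 0.80355 m, u=5.73357 2.91813 -1.65604 N·m.
t=1.36000 s (step 68): theta=0.02486 -0.10421 -0.00073 rad, w=0.00056 -0.48973 -0.24537 rad/s, tip=-0.02709 -0.02545 0.80270 m, u=6.33736 3.47557 -1.79246 N·m.
t=1.44000 s (step 72): theta=0.02483 -0.14046 -0.01916 rad, w=-0.00107 -0.41617 -0.21727 rad/s, tip=-0.03839 -0.03407 0.80155 m, u=6.68894 3.83651 -1.85456 N·m.
t=1.52000 s (step 76): theta=0.02470 -0.17063 -0.03547 rad, w=-0.00170 -0.33982 -0.19246 rad/s, tip=-0.04769 -0.04117 0.80030 m, u=6.87928 4.06522 -1.87057 N·m.
t=1.60000 s (step 80): theta=0.02456 -0.19495 -0.04994 rad, w=-0.00169 -0.27074 -0.17090 rad/s, tip=-0.05490 -0.04687 0.79911 m, u=6.97072 4.20711 -1.85961 N·m.
t=1.68000 s (step 84): theta=0.02444 -0.21417 -0.06280 rad, w=-0.00138 -0.21243 -0.15197 rad/s, tip=-0.06023 -0.05138 0.79808 m, u=7.00458 4.29338 -1.83427 N·m.
t=1.76000 s (step 88): theta=0.02434 -0.22919 -0.07423 rad, w=-0.00102 -0.16518 -0.13503 rad/s, tip=-0.06401 -0.05494 0.79723 m, u=7.00724 4.34491 -1.80256 N·m.
t=1.84000 s (step 92): theta=0.02427 -0.24083 -0.08438 rad, w=-0.00073 -0.12787 -0.11964 rad/s, tip=-0.06657 -0.05774 0.79654 m, u=6.99483 4.37533 -1.76935 N·m.
t=1.92000 s (step 96): theta=0.02423 -0.24984 -0.09335 rad, w=-0.00054 -0.09889 -0.10555 rad/s, tip=-0.06823 -0.05995 0.79600 m, u=6.97671 4.39325 -1.73740 N·m.
t=1.98000 s (step 99): theta=0.02420 -0.25524 -0.09936 rad, w=-0.00048 -0.08164 -0.09577 rad/s, tip=-0.06903 -0.06130 0.79568 m.


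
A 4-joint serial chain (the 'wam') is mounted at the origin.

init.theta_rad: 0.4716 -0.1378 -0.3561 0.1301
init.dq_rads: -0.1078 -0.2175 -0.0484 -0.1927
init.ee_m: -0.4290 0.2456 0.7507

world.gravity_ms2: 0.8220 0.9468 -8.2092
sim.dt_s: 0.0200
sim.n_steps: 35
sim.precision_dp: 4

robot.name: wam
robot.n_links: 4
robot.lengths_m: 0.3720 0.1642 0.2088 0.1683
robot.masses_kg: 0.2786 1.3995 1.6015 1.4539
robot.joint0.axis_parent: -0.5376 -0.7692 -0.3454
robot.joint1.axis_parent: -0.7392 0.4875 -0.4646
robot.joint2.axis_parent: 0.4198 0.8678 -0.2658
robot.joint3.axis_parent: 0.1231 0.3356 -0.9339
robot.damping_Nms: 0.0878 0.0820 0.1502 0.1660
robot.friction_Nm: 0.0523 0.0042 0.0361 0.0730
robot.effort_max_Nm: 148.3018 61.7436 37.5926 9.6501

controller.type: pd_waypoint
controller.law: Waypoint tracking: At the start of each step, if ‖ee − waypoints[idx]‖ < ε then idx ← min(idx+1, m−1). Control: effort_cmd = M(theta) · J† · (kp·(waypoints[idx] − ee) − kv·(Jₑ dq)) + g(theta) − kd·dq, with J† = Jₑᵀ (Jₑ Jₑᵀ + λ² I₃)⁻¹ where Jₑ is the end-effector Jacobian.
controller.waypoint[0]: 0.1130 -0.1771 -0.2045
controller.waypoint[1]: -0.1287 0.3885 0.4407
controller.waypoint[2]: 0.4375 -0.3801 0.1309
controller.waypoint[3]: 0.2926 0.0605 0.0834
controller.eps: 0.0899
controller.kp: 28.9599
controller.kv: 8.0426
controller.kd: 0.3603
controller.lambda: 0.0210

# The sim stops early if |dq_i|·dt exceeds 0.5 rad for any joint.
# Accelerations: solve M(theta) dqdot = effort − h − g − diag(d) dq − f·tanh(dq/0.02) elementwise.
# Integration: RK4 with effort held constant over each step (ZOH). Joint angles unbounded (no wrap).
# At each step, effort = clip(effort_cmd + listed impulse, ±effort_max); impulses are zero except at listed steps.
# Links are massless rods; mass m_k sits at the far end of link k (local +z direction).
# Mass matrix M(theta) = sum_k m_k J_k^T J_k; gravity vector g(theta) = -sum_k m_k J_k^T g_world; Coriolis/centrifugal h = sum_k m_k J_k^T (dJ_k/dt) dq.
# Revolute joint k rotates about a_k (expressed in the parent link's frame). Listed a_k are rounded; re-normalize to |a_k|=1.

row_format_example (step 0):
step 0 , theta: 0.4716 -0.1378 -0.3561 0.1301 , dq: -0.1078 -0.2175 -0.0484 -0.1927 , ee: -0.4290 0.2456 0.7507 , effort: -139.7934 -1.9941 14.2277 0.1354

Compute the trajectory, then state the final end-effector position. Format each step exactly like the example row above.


step 1 , theta: 0.4331 -0.1221 -0.4455 0.1302 , dq: -3.5802 1.7497 -7.8893 -3.9651 , ee: -0.4261 0.2403 0.7460 , effort: -96.8131 -2.3554 12.0238 1.4292
step 2 , theta: 0.3436 -0.0735 -0.6575 0.1852 , dq: -5.0209 3.2590 -10.6084 -5.9819 , ee: -0.4127 0.2284 0.7326 , effort: -51.9644 -4.7049 6.3347 1.9218
step 3 , theta: 0.2391 0.0004 -0.8989 0.2716 , dq: -5.1725 4.3998 -10.8747 -3.7733 , ee: -0.3875 0.2134 0.7134 , effort: -26.8630 -7.4502 2.3058 0.9380
step 4 , theta: 0.1367 0.0922 -1.1192 0.2814 , dq: -5.0339 4.7746 -10.1763 -2.7794 , ee: -0.3555 0.1982 0.6899 , effort: -10.7894 -6.2505 0.2963 0.4419
step 5 , theta: 0.0386 0.1913 -1.3204 0.2733 , dq: -4.7946 5.1239 -9.4004 -2.5605 , ee: -0.3211 0.1786 0.6645 , effort: -1.0127 -4.8398 -0.2296 0.3386
step 6 , theta: -0.0543 0.2985 -1.5077 0.2711 , dq: -4.5036 5.5951 -8.7730 -2.4344 , ee: -0.2863 0.1554 0.6384 , effort: 5.1561 -3.7478 0.0945 0.3466
step 7 , theta: -0.1409 0.4166 -1.6845 0.2736 , dq: -4.1644 6.2265 -8.3139 -2.4000 , ee: -0.2523 0.1298 0.6120 , effort: 9.2085 -2.9255 0.9183 0.4327
step 8 , theta: -0.2201 0.5494 -1.8544 0.2803 , dq: -3.7552 7.0726 -8.0444 -2.4379 , ee: -0.2199 0.1025 0.5860 , effort: 11.9488 -2.3027 2.0401 0.5684
step 9 , theta: -0.2899 0.7018 -2.0218 0.2895 , dq: -3.2300 8.2196 -8.0146 -2.5729 , ee: -0.1895 0.0741 0.5612 , effort: 13.8981 -1.7510 3.3803 0.7494
step 10 , theta: -0.3474 0.8814 -2.1924 0.2983 , dq: -2.4970 9.8133 -8.3463 -2.8708 , ee: -0.1612 0.0448 0.5392 , effort: 15.6207 -0.9833 5.0360 0.9939
step 11 , theta: -0.3866 1.0992 -2.3756 0.3003 , dq: -1.3716 12.0253 -9.2739 -3.5182 , ee: -0.1347 0.0147 0.5228 , effort: 19.1014 1.0144 7.7171 1.3835
step 12 , theta: -0.3969 1.3665 -2.5849 0.2791 , dq: 0.3078 14.1578 -10.6543 -4.9512 , ee: -0.1090 -0.0154 0.5180 , effort: 22.4667 -8.0698 10.1236 2.1762
step 13 , theta: -0.4013 1.5577 -2.7444 0.2678 , dq: -1.0459 4.9171 -4.7256 1.2988 , ee: -0.0834 -0.0402 0.5263 , effort: -1.6226 -10.6954 2.2092 -0.2425
step 14 , theta: -0.4530 1.5581 -2.7419 0.1661 , dq: -3.8924 -5.3082 3.3364 1.5754 , ee: -0.0609 -0.0612 0.5274 , effort: -2.4445 -5.0457 -1.4975 -0.3338
step 15 , theta: -0.5377 1.4234 -2.6487 0.1303 , dq: -4.3505 -7.9625 4.7829 1.6273 , ee: -0.0422 -0.0799 0.5211 , effort: -1.0028 -7.1126 -3.1494 -0.4186
step 16 , theta: -0.6260 1.2403 -2.5373 0.1076 , dq: -4.2420 -9.8512 5.1440 2.2109 , ee: -0.0240 -0.0999 0.5158 , effort: 21.3247 3.1380 0.6159 -0.6942
step 17 , theta: -0.6911 1.1067 -2.4739 0.0580 , dq: -2.2672 -3.5429 -0.0230 2.7292 , ee: -0.0074 -0.1226 0.5103 , effort: 24.3407 8.6719 3.9688 -0.8705
step 18 , theta: -0.7197 1.1056 -2.5049 -0.0436 , dq: -0.2217 3.8341 -5.4562 2.0695 , ee: 0.0065 -0.1457 0.4999 , effort: 16.5522 0.1436 3.7704 -0.5742
step 19 , theta: -0.7181 1.1857 -2.6059 -0.1215 , dq: 0.5352 4.3056 -6.2274 0.8729 , ee: 0.0187 -0.1688 0.4893 , effort: -12.1070 -10.7478 -0.4413 0.0133
step 20 , theta: -0.7334 1.1772 -2.6506 -0.1757 , dq: -1.9788 -4.5600 0.7534 -1.3276 , ee: 0.0296 -0.1905 0.4777 , effort: -11.5816 -4.9252 -1.7190 0.8739
step 21 , theta: -0.7824 1.0611 -2.6310 -0.0933 , dq: -2.9654 -7.7883 2.4540 1.6306 , ee: 0.0381 -0.2078 0.4608 , effort: -8.9888 -4.0796 -1.9433 -0.2240
step 22 , theta: -0.8467 0.8863 -2.5667 -0.1124 , dq: -3.3163 -9.3017 2.9283 2.2052 , ee: 0.0475 -0.2269 0.4401 , effort: 1.4053 -1.7608 -0.6821 -0.4255
step 23 , theta: -0.9108 0.7026 -2.5065 -0.1465 , dq: -3.0252 -8.7992 2.0540 1.3710 , ee: 0.0568 -0.2468 0.4164 , effort: 21.3490 5.3233 3.4264 -0.0351
step 24 , theta: -0.9616 0.5641 -2.4875 -0.1763 , dq: -2.0800 -5.0245 -0.7378 0.5864 , ee: 0.0650 -0.2651 0.3886 , effort: 25.4275 5.8874 5.8672 0.3406
step 25 , theta: -0.9959 0.4914 -2.5177 -0.2040 , dq: -1.3231 -2.1457 -2.8743 0.8383 , ee: 0.0722 -0.2796 0.3574 , effort: 18.1888 2.5052 6.2412 0.3081
step 26 , theta: -1.0203 0.4497 -2.5710 -0.2420 , dq: -1.0649 -1.7925 -3.2018 0.1563 , ee: 0.0791 -0.2910 0.3243 , effort: 5.5295 -0.2465 5.5624 0.6351
step 27 , theta: -1.0457 0.3975 -2.6202 -0.2684 , dq: -1.4525 -3.1993 -2.1703 -0.2668 , ee: 0.0853 -0.2989 0.2903 , effort: 2.2846 0.5050 5.6550 0.8502
step 28 , theta: -1.0796 0.3234 -2.6551 -0.2734 , dq: -1.9337 -4.2087 -1.2618 -0.7942 , ee: 0.0908 -0.3024 0.2562 , effort: 5.6819 2.0292 6.4324 1.0874
step 29 , theta: -1.1208 0.2393 -2.6818 -0.2615 , dq: -2.2250 -4.4314 -0.9629 -0.8115 , ee: 0.0959 -0.3017 0.2224 , effort: 10.7742 3.2818 7.5127 1.1378
step 30 , theta: -1.1659 0.1564 -2.7067 -0.2478 , dq: -2.3256 -4.1223 -1.0300 -0.8154 , ee: 0.1009 -0.2976 0.1894 , effort: 16.1167 4.1974 8.6503 1.1822
step 31 , theta: -1.2113 0.0826 -2.7350 -0.2337 , dq: -2.2624 -3.5251 -1.2791 -0.8788 , ee: 0.1058 -0.2907 0.1576 , effort: 21.1485 4.8150 9.7130 1.2418
step 32 , theta: -1.2540 0.0222 -2.7696 -0.2171 , dq: -2.0521 -2.8225 -1.6098 -0.9139 , ee: 0.1106 -0.2819 0.1275 , effort: 25.6124 5.1843 10.6445 1.2816
step 33 , theta: -1.2910 -0.0243 -2.8114 -0.1985 , dq: -1.7082 -2.1538 -1.9398 -1.0198 , ee: 0.1152 -0.2718 0.0993 , effort: 29.3833 5.3595 11.4264 1.3374
step 34 , theta: -1.3199 -0.0584 -2.8606 -0.1751 , dq: -1.2423 -1.6315 -2.2344 -1.1555 , ee: 0.1195 -0.2609 0.0733 , effort: 31.8199 5.3865 11.9854 1.3945
step 35 , theta: -1.3384 -0.0837 -2.9162 -0.1454 , dq: -0.6944 -1.3398 -2.4434 -1.3879 , ee: 0.1238 -0.2496 0.0495
final ee position (m): 0.1238 -0.2496 0.0495


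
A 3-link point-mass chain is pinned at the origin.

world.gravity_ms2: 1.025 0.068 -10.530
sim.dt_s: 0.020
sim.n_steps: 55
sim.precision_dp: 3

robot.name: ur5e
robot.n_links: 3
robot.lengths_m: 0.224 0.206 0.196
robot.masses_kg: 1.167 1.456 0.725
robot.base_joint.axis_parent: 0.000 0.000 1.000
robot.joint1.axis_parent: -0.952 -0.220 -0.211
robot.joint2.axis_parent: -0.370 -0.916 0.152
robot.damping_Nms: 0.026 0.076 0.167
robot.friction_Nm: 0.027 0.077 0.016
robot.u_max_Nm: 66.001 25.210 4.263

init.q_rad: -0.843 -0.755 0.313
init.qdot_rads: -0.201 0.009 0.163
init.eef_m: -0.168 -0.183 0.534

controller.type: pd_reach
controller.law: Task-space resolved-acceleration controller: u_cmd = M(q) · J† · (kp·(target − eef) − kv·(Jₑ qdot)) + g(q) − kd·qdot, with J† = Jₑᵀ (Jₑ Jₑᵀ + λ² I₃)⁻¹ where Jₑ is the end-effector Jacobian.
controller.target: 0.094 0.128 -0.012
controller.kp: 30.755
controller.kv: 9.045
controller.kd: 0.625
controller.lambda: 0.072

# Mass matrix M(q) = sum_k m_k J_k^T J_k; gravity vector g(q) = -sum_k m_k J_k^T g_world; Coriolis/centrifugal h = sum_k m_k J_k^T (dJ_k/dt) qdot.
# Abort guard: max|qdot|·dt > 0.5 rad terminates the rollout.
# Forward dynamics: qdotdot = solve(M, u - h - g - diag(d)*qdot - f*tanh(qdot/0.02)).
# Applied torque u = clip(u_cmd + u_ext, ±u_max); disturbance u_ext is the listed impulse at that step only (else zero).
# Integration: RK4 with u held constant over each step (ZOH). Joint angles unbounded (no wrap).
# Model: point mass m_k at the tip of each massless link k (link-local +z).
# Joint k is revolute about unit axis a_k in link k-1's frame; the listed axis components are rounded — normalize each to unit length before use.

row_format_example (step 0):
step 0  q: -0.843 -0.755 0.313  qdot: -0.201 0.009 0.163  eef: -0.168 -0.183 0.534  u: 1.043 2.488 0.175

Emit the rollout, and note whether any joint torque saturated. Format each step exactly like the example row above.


step 1  q: -0.839 -0.757 0.328  qdot: 0.599 -0.211 1.270  eef: -0.169 -0.181 0.534  u: 0.529 2.720 -0.493
step 2  q: -0.828 -0.761 0.346  qdot: 0.497 -0.207 0.565  eef: -0.169 -0.181 0.533  u: 0.437 2.921 0.077
step 3  q: -0.815 -0.766 0.361  qdot: 0.814 -0.307 0.924  eef: -0.169 -0.182 0.532  u: 0.235 3.079 -0.120
step 4  q: -0.798 -0.773 0.377  qdot: 0.837 -0.334 0.716  eef: -0.168 -0.184 0.530  u: 0.179 3.216 0.066
step 5  q: -0.780 -0.780 0.393  qdot: 0.980 -0.387 0.832  eef: -0.167 -0.187 0.529  u: 0.102 3.331 0.014
step 6  q: -0.760 -0.788 0.409  qdot: 1.034 -0.417 0.787  eef: -0.166 -0.190 0.527  u: 0.075 3.431 0.070
step 7  q: -0.738 -0.797 0.425  qdot: 1.117 -0.451 0.834  eef: -0.164 -0.193 0.525  u: 0.046 3.519 0.056
step 8  q: -0.716 -0.806 0.442  qdot: 1.176 -0.476 0.838  eef: -0.162 -0.197 0.522  u: 0.035 3.599 0.069
step 9  q: -0.691 -0.816 0.459  qdot: 1.240 -0.500 0.868  eef: -0.160 -0.201 0.520  u: 0.026 3.671 0.063
step 10  q: -0.666 -0.826 0.476  qdot: 1.298 -0.520 0.888  eef: -0.158 -0.205 0.517  u: 0.022 3.740 0.062
step 11  q: -0.640 -0.836 0.494  qdot: 1.356 -0.540 0.914  eef: -0.155 -0.209 0.514  u: 0.020 3.805 0.056
step 12  q: -0.612 -0.847 0.513  qdot: 1.413 -0.558 0.938  eef: -0.152 -0.214 0.512  u: 0.019 3.867 0.051
step 13  q: -0.583 -0.859 0.532  qdot: 1.469 -0.574 0.963  eef: -0.149 -0.218 0.509  u: 0.019 3.928 0.044
step 14  q: -0.553 -0.870 0.551  qdot: 1.524 -0.591 0.988  eef: -0.145 -0.223 0.505  u: 0.019 3.987 0.038
step 15  q: -0.522 -0.882 0.571  qdot: 1.578 -0.607 1.013  eef: -0.141 -0.228 0.502  u: 0.018 4.046 0.031
step 16  q: -0.490 -0.895 0.592  qdot: 1.631 -0.622 1.038  eef: -0.136 -0.233 0.498  u: 0.017 4.104 0.025
step 17  q: -0.457 -0.907 0.613  qdot: 1.683 -0.638 1.062  eef: -0.131 -0.238 0.495  u: 0.015 4.161 0.019
step 18  q: -0.423 -0.920 0.634  qdot: 1.734 -0.654 1.085  eef: -0.126 -0.243 0.491  u: 0.013 4.217 0.014
step 19  q: -0.388 -0.933 0.656  qdot: 1.783 -0.670 1.108  eef: -0.120 -0.248 0.487  u: 0.009 4.273 0.009
step 20  q: -0.351 -0.947 0.678  qdot: 1.830 -0.686 1.129  eef: -0.114 -0.253 0.483  u: 0.005 4.327 0.004
step 21  q: -0.314 -0.961 0.701  qdot: 1.875 -0.703 1.150  eef: -0.107 -0.258 0.479  u: -0.000 4.381 0.001
step 22  q: -0.276 -0.975 0.724  qdot: 1.917 -0.721 1.169  eef: -0.100 -0.263 0.474  u: -0.007 4.433 -0.003
step 23  q: -0.238 -0.990 0.748  qdot: 1.957 -0.740 1.187  eef: -0.093 -0.268 0.470  u: -0.013 4.483 -0.005
step 24  q: -0.198 -1.004 0.772  qdot: 1.994 -0.759 1.203  eef: -0.085 -0.272 0.465  u: -0.021 4.532 -0.007
step 25  q: -0.158 -1.020 0.796  qdot: 2.029 -0.780 1.217  eef: -0.076 -0.276 0.460  u: -0.029 4.579 -0.008
step 26  q: -0.117 -1.036 0.820  qdot: 2.060 -0.802 1.230  eef: -0.067 -0.280 0.455  u: -0.038 4.624 -0.008
step 27  q: -0.076 -1.052 0.845  qdot: 2.088 -0.826 1.241  eef: -0.058 -0.284 0.450  u: -0.047 4.667 -0.007
step 28  q: -0.034 -1.069 0.870  qdot: 2.113 -0.851 1.250  eef: -0.048 -0.288 0.444  u: -0.057 4.708 -0.005
step 29  q: 0.009 -1.086 0.895  qdot: 2.135 -0.877 1.257  eef: -0.038 -0.291 0.439  u: -0.067 4.746 -0.002
step 30  q: 0.052 -1.104 0.920  qdot: 2.153 -0.906 1.261  eef: -0.028 -0.293 0.433  u: -0.077 4.782 0.002
step 31  q: 0.095 -1.122 0.945  qdot: 2.167 -0.936 1.263  eef: -0.017 -0.296 0.427  u: -0.087 4.815 0.007
step 32  q: 0.138 -1.141 0.971  qdot: 2.179 -0.968 1.263  eef: -0.006 -0.298 0.421  u: -0.097 4.846 0.014
step 33  q: 0.182 -1.161 0.996  qdot: 2.186 -1.002 1.260  eef: 0.005 -0.299 0.414  u: -0.107 4.874 0.022
step 34  q: 0.226 -1.181 1.021  qdot: 2.191 -1.038 1.254  eef: 0.017 -0.300 0.407  u: -0.118 4.899 0.031
step 35  q: 0.270 -1.202 1.046  qdot: 2.192 -1.076 1.246  eef: 0.029 -0.300 0.401  u: -0.127 4.922 0.042
step 36  q: 0.314 -1.224 1.071  qdot: 2.191 -1.116 1.234  eef: 0.041 -0.300 0.393  u: -0.137 4.941 0.055
step 37  q: 0.357 -1.247 1.095  qdot: 2.186 -1.157 1.220  eef: 0.053 -0.299 0.386  u: -0.147 4.959 0.069
step 38  q: 0.401 -1.271 1.120  qdot: 2.179 -1.200 1.203  eef: 0.065 -0.298 0.379  u: -0.156 4.973 0.084
step 39  q: 0.445 -1.295 1.144  qdot: 2.169 -1.245 1.183  eef: 0.078 -0.296 0.371  u: -0.165 4.984 0.102
step 40  q: 0.488 -1.320 1.167  qdot: 2.157 -1.291 1.160  eef: 0.090 -0.294 0.363  u: -0.174 4.993 0.122
step 41  q: 0.531 -1.347 1.190  qdot: 2.143 -1.337 1.134  eef: 0.102 -0.291 0.355  u: -0.183 4.999 0.143
step 42  q: 0.574 -1.374 1.212  qdot: 2.127 -1.385 1.105  eef: 0.115 -0.287 0.347  u: -0.191 5.003 0.166
step 43  q: 0.616 -1.402 1.234  qdot: 2.109 -1.433 1.073  eef: 0.127 -0.282 0.338  u: -0.199 5.003 0.191
step 44  q: 0.658 -1.431 1.255  qdot: 2.090 -1.480 1.038  eef: 0.139 -0.277 0.329  u: -0.207 5.000 0.218
step 45  q: 0.700 -1.461 1.276  qdot: 2.071 -1.528 1.001  eef: 0.150 -0.272 0.320  u: -0.214 4.994 0.246
step 46  q: 0.741 -1.492 1.295  qdot: 2.050 -1.574 0.961  eef: 0.162 -0.266 0.311  u: -0.222 4.985 0.277
step 47  q: 0.782 -1.524 1.314  qdot: 2.029 -1.619 0.919  eef: 0.173 -0.259 0.302  u: -0.229 4.973 0.309
step 48  q: 0.822 -1.557 1.332  qdot: 2.008 -1.662 0.875  eef: 0.183 -0.251 0.292  u: -0.236 4.957 0.342
step 49  q: 0.862 -1.591 1.349  qdot: 1.987 -1.703 0.829  eef: 0.193 -0.243 0.283  u: -0.243 4.938 0.377
step 50  q: 0.901 -1.625 1.366  qdot: 1.966 -1.741 0.781  eef: 0.203 -0.235 0.273  u: -0.249 4.915 0.413
step 51  q: 0.941 -1.660 1.381  qdot: 1.945 -1.775 0.732  eef: 0.212 -0.226 0.263  u: -0.256 4.888 0.451
step 52  q: 0.979 -1.696 1.395  qdot: 1.925 -1.805 0.682  eef: 0.221 -0.217 0.253  u: -0.262 4.856 0.489
step 53  q: 1.018 -1.733 1.408  qdot: 1.905 -1.831 0.632  eef: 0.229 -0.207 0.243  u: -0.268 4.821 0.527
step 54  q: 1.056 -1.769 1.420  qdot: 1.886 -1.853 0.581  eef: 0.236 -0.197 0.233  u: -0.274 4.782 0.566
step 55  q: 1.093 -1.807 1.432  qdot: 1.868 -1.869 0.530  eef: 0.243 -0.186 0.223
any joint saturated: no


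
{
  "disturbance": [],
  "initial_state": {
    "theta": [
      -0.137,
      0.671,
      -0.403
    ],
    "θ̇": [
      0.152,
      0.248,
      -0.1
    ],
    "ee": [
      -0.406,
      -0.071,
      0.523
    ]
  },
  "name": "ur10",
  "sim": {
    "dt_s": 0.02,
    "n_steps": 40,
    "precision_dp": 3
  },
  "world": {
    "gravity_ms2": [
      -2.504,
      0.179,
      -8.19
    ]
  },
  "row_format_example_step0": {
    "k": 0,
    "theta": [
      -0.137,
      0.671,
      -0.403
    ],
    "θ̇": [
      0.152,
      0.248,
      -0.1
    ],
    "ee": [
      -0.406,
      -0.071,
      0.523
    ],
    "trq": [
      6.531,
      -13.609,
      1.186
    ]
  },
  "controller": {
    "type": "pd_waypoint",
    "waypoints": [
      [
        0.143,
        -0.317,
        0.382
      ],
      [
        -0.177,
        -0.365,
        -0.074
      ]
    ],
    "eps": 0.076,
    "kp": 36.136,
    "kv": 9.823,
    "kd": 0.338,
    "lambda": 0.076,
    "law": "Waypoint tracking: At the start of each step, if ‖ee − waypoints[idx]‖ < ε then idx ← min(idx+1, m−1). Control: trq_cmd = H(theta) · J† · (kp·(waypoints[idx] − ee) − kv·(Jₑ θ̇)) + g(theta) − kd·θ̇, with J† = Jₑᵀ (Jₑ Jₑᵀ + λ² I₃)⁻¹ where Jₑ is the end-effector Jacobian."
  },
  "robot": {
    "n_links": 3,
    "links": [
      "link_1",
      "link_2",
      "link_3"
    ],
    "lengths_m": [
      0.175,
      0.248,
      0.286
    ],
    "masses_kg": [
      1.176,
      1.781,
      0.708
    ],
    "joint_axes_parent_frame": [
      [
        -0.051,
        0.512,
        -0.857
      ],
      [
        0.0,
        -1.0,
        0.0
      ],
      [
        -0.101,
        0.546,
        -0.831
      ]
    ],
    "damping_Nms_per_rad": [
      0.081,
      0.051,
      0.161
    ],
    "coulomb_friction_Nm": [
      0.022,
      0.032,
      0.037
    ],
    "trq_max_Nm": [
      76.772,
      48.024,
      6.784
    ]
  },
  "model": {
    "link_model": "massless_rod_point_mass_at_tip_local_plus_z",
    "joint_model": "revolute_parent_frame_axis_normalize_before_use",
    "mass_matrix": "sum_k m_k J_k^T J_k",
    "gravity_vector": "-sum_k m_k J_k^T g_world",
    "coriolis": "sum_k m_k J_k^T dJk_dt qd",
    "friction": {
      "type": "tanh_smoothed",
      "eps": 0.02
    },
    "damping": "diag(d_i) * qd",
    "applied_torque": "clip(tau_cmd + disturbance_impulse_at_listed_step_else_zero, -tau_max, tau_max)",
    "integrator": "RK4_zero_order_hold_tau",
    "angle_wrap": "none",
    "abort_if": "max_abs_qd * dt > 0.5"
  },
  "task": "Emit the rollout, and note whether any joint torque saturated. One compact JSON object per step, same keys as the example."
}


{"k":1,"theta":[-0.136,0.668,-0.417],"\u03b8\u0307":[-0.055,-0.557,-1.215],"ee":[-0.406,-0.072,0.523],"trq":[6.48,-12.259,1.427]}
{"k":2,"theta":[-0.139,0.652,-0.44],"\u03b8\u0307":[-0.267,-1.071,-1.106],"ee":[-0.402,-0.075,0.526],"trq":[6.072,-10.886,1.18]}
{"k":3,"theta":[-0.146,0.626,-0.463],"\u03b8\u0307":[-0.404,-1.474,-1.147],"ee":[-0.396,-0.078,0.532],"trq":[5.728,-9.781,1.028]}
{"k":4,"theta":[-0.155,0.594,-0.486],"\u03b8\u0307":[-0.503,-1.78,-1.171],"ee":[-0.388,-0.082,0.54],"trq":[5.4,-8.85,0.893]}
{"k":5,"theta":[-0.166,0.556,-0.51],"\u03b8\u0307":[-0.574,-2.012,-1.2],"ee":[-0.378,-0.086,0.55],"trq":[5.093,-8.057,0.779]}
{"k":6,"theta":[-0.178,0.514,-0.534],"\u03b8\u0307":[-0.623,-2.186,-1.232],"ee":[-0.366,-0.091,0.56],"trq":[4.804,-7.369,0.682]}
{"k":7,"theta":[-0.19,0.469,-0.559],"\u03b8\u0307":[-0.655,-2.313,-1.268],"ee":[-0.353,-0.095,0.571],"trq":[4.53,-6.763,0.599]}
{"k":8,"theta":[-0.203,0.422,-0.585],"\u03b8\u0307":[-0.671,-2.4,-1.307],"ee":[-0.338,-0.099,0.582],"trq":[4.271,-6.219,0.525]}
{"k":9,"theta":[-0.217,0.373,-0.612],"\u03b8\u0307":[-0.672,-2.453,-1.35],"ee":[-0.323,-0.102,0.592],"trq":[4.023,-5.725,0.461]}
{"k":10,"theta":[-0.23,0.324,-0.639],"\u03b8\u0307":[-0.656,-2.474,-1.396],"ee":[-0.307,-0.105,0.603],"trq":[3.785,-5.272,0.403]}
{"k":11,"theta":[-0.243,0.275,-0.668],"\u03b8\u0307":[-0.622,-2.466,-1.443],"ee":[-0.29,-0.108,0.613],"trq":[3.557,-4.853,0.351]}
{"k":12,"theta":[-0.255,0.226,-0.697],"\u03b8\u0307":[-0.568,-2.43,-1.49],"ee":[-0.273,-0.11,0.622],"trq":[3.339,-4.464,0.303]}
{"k":13,"theta":[-0.265,0.178,-0.727],"\u03b8\u0307":[-0.49,-2.368,-1.535],"ee":[-0.256,-0.112,0.63],"trq":[3.131,-4.106,0.259]}
{"k":14,"theta":[-0.274,0.131,-0.758],"\u03b8\u0307":[-0.391,-2.281,-1.573],"ee":[-0.239,-0.113,0.637],"trq":[2.935,-3.776,0.218]}
{"k":15,"theta":[-0.281,0.087,-0.79],"\u03b8\u0307":[-0.273,-2.174,-1.603],"ee":[-0.222,-0.113,0.644],"trq":[2.751,-3.474,0.18]}
{"k":16,"theta":[-0.285,0.044,-0.823],"\u03b8\u0307":[-0.141,-2.053,-1.623],"ee":[-0.205,-0.114,0.65],"trq":[2.58,-3.198,0.145]}
{"k":17,"theta":[-0.286,0.005,-0.855],"\u03b8\u0307":[-0.007,-1.927,-1.632],"ee":[-0.188,-0.113,0.655],"trq":[2.425,-2.943,0.113]}
{"k":18,"theta":[-0.286,-0.033,-0.888],"\u03b8\u0307":[0.094,-1.819,-1.622],"ee":[-0.172,-0.113,0.659],"trq":[2.288,-2.69,0.082]}
{"k":19,"theta":[-0.283,-0.068,-0.92],"\u03b8\u0307":[0.194,-1.712,-1.619],"ee":[-0.156,-0.113,0.662],"trq":[2.163,-2.454,0.061]}
{"k":20,"theta":[-0.278,-0.101,-0.952],"\u03b8\u0307":[0.289,-1.608,-1.612],"ee":[-0.14,-0.112,0.665],"trq":[2.044,-2.232,0.045]}
{"k":21,"theta":[-0.271,-0.132,-0.985],"\u03b8\u0307":[0.372,-1.511,-1.602],"ee":[-0.125,-0.112,0.667],"trq":[1.93,-2.018,0.033]}
{"k":22,"theta":[-0.263,-0.162,-1.016],"\u03b8\u0307":[0.441,-1.424,-1.59],"ee":[-0.11,-0.112,0.669],"trq":[1.819,-1.808,0.026]}
{"k":23,"theta":[-0.253,-0.189,-1.048],"\u03b8\u0307":[0.497,-1.345,-1.576],"ee":[-0.095,-0.112,0.67],"trq":[1.711,-1.603,0.023]}
{"k":24,"theta":[-0.243,-0.215,-1.079],"\u03b8\u0307":[0.54,-1.274,-1.561],"ee":[-0.081,-0.113,0.67],"trq":[1.604,-1.402,0.024]}
{"k":25,"theta":[-0.232,-0.24,-1.11],"\u03b8\u0307":[0.573,-1.211,-1.545],"ee":[-0.067,-0.114,0.67],"trq":[1.497,-1.206,0.028]}
{"k":26,"theta":[-0.22,-0.264,-1.141],"\u03b8\u0307":[0.595,-1.153,-1.529],"ee":[-0.053,-0.115,0.67],"trq":[1.392,-1.014,0.035]}
{"k":27,"theta":[-0.208,-0.286,-1.172],"\u03b8\u0307":[0.609,-1.1,-1.513],"ee":[-0.04,-0.116,0.669],"trq":[1.287,-0.828,0.044]}
{"k":28,"theta":[-0.196,-0.308,-1.202],"\u03b8\u0307":[0.616,-1.051,-1.496],"ee":[-0.028,-0.117,0.668],"trq":[1.184,-0.648,0.055]}
{"k":29,"theta":[-0.183,-0.328,-1.231],"\u03b8\u0307":[0.616,-1.006,-1.479],"ee":[-0.016,-0.119,0.667],"trq":[1.083,-0.475,0.068]}
{"k":30,"theta":[-0.171,-0.348,-1.261],"\u03b8\u0307":[0.61,-0.964,-1.462],"ee":[-0.004,-0.121,0.665],"trq":[0.985,-0.31,0.083]}
{"k":31,"theta":[-0.159,-0.367,-1.29],"\u03b8\u0307":[0.6,-0.924,-1.445],"ee":[0.007,-0.123,0.663],"trq":[0.89,-0.152,0.098]}
{"k":32,"theta":[-0.147,-0.385,-1.318],"\u03b8\u0307":[0.586,-0.887,-1.429],"ee":[0.018,-0.126,0.66],"trq":[0.799,-0.002,0.115]}
{"k":33,"theta":[-0.136,-0.402,-1.347],"\u03b8\u0307":[0.569,-0.85,-1.412],"ee":[0.028,-0.129,0.658],"trq":[0.711,0.14,0.132]}
{"k":34,"theta":[-0.124,-0.419,-1.375],"\u03b8\u0307":[0.55,-0.815,-1.396],"ee":[0.038,-0.132,0.655],"trq":[0.628,0.274,0.149]}
{"k":35,"theta":[-0.114,-0.435,-1.402],"\u03b8\u0307":[0.529,-0.781,-1.379],"ee":[0.048,-0.135,0.652],"trq":[0.549,0.401,0.167]}
{"k":36,"theta":[-0.103,-0.45,-1.43],"\u03b8\u0307":[0.507,-0.748,-1.363],"ee":[0.057,-0.138,0.649],"trq":[0.475,0.519,0.184]}
{"k":37,"theta":[-0.093,-0.465,-1.457],"\u03b8\u0307":[0.485,-0.716,-1.347],"ee":[0.065,-0.141,0.645],"trq":[0.405,0.63,0.202]}
{"k":38,"theta":[-0.084,-0.479,-1.484],"\u03b8\u0307":[0.463,-0.683,-1.331],"ee":[0.073,-0.144,0.642],"trq":[0.339,0.733,0.219]}
{"k":39,"theta":[-0.075,-0.492,-1.51],"\u03b8\u0307":[0.442,-0.652,-1.314],"ee":[0.081,-0.148,0.638],"trq":[0.278,0.83,0.237]}
{"k":40,"theta":[-0.066,-0.505,-1.536],"\u03b8\u0307":[0.421,-0.62,-1.298],"ee":[0.088,-0.151,0.635]}
{"summary": "any joint saturated: no"}


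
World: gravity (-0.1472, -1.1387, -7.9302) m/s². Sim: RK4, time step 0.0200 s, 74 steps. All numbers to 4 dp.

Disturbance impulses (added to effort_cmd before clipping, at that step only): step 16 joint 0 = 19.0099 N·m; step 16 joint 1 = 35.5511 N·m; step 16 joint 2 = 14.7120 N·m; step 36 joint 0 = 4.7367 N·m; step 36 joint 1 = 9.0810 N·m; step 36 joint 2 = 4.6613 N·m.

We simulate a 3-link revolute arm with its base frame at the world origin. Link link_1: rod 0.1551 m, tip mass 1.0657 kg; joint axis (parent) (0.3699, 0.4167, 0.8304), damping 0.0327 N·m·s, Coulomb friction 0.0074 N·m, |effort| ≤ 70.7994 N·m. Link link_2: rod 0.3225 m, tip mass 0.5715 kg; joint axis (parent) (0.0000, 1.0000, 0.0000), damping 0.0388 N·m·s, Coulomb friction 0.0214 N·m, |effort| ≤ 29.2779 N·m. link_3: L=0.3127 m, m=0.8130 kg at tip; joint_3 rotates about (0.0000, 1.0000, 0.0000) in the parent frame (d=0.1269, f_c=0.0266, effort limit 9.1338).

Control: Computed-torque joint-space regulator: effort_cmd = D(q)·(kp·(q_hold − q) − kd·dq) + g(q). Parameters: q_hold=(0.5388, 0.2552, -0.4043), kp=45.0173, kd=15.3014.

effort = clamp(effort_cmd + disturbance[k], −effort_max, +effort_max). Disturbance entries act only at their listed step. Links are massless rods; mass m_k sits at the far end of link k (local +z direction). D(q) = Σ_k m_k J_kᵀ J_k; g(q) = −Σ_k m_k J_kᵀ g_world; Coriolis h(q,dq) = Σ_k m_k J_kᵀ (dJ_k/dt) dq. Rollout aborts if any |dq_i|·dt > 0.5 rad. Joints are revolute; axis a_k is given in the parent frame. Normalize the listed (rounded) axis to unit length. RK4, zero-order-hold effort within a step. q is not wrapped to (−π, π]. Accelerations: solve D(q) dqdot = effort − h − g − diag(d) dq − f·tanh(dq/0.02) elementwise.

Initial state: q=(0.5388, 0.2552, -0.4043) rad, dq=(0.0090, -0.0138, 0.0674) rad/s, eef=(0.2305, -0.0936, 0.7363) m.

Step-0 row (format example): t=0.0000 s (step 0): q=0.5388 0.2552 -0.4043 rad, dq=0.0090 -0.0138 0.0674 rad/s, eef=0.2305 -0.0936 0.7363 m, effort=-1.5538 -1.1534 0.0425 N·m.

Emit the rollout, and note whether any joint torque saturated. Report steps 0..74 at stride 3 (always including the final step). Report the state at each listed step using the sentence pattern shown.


t=0.0600 s (step 3): q=0.5391 0.2554 -0.4035 rad, dq=0.0026 0.0031 0.0016 rad/s, eef=0.2309 -0.0935 0.7362 m, effort=-1.5145 -1.0889 0.0830 N·m.
t=0.1200 s (step 6): q=0.5391 0.2555 -0.4035 rad, dq=0.0004 0.0000 -0.0003 rad/s, eef=0.2310 -0.0935 0.7362 m, effort=-1.4983 -1.0626 0.0943 N·m.
t=0.1800 s (step 9): q=0.5391 0.2554 -0.4035 rad, dq=-0.0006 -0.0009 -0.0006 rad/s, eef=0.2310 -0.0935 0.7362 m, effort=-1.4919 -1.0526 0.0985 N·m.
t=0.2400 s (step 12): q=0.5391 0.2554 -0.4035 rad, dq=-0.0009 -0.0010 -0.0006 rad/s, eef=0.2309 -0.0935 0.7362 m, effort=-1.4895 -1.0486 0.1002 N·m.
t=0.3000 s (step 15): q=0.5390 0.2553 -0.4036 rad, dq=-0.0009 -0.0010 -0.0006 rad/s, eef=0.2308 -0.0935 0.7362 m, effort=-1.4885 -1.0470 0.1009 N·m.
t=0.3600 s (step 18): q=0.5597 0.3292 -0.5035 rad, dq=0.5913 1.6551 -2.0643 rad/s, eef=0.2494 -0.0871 0.7231 m, effort=-5.9473 -8.2614 -2.1155 N·m.
t=0.4200 s (step 21): q=0.5819 0.3755 -0.5534 rad, dq=0.1727 0.1915 -0.0894 rad/s, eef=0.2672 -0.0813 0.7127 m, effort=-3.2623 -4.0840 -0.8141 N·m.
t=0.4800 s (step 24): q=0.5851 0.3749 -0.5480 rad, dq=-0.0404 -0.1304 0.1690 rad/s, eef=0.2696 -0.0809 0.7123 m, effort=-2.1402 -2.3174 -0.1756 N·m.
t=0.5400 s (step 27): q=0.5803 0.3643 -0.5370 rad, dq=-0.1050 -0.2068 0.1875 rad/s, eef=0.2656 -0.0823 0.7147 m, effort=-1.6856 -1.5695 0.1027 N·m.
t=0.6000 s (step 30): q=0.5736 0.3516 -0.5262 rad, dq=-0.1133 -0.2103 0.1720 rad/s, eef=0.2597 -0.0843 0.7177 m, effort=-1.5061 -1.2530 0.2144 N·m.
t=0.6600 s (step 33): q=0.5671 0.3396 -0.5166 rad, dq=-0.1031 -0.1885 0.1506 rad/s, eef=0.2539 -0.0862 0.7205 m, effort=-1.4417 -1.1235 0.2536 N·m.
t=0.7200 s (step 36): q=0.5613 0.3292 -0.5082 rad, dq=-0.0883 -0.1604 0.1301 rad/s, eef=0.2487 -0.0878 0.7229 m, effort=3.3124 8.0067 4.9234 N·m.
t=0.7800 s (step 39): q=0.5557 0.3252 -0.4658 rad, dq=-0.0897 -0.0361 0.4385 rad/s, eef=0.2565 -0.0829 0.7241 m, effort=-2.2510 -2.7263 -0.5785 N·m.
t=0.8400 s (step 42): q=0.5510 0.3220 -0.4520 rad, dq=-0.0668 -0.0745 0.0937 rad/s, eef=0.2569 -0.0817 0.7250 m, effort=-1.7541 -1.7824 -0.1278 N·m.
t=0.9000 s (step 45): q=0.5476 0.3166 -0.4493 rad, dq=-0.0478 -0.1041 0.0185 rad/s, eef=0.2536 -0.0827 0.7264 m, effort=-1.5501 -1.3707 0.0556 N·m.
t=0.9600 s (step 48): q=0.5451 0.3100 -0.4483 rad, dq=-0.0350 -0.1127 0.0149 rad/s, eef=0.2495 -0.0843 0.7277 m, effort=-1.4720 -1.1938 0.1272 N·m.
t=1.0200 s (step 51): q=0.5433 0.3034 -0.4475 rad, dq=-0.0270 -0.1033 0.0143 rad/s, eef=0.2456 -0.0860 0.7290 m, effort=-1.4466 -1.1195 0.1556 N·m.
t=1.0800 s (step 54): q=0.5418 0.2977 -0.4466 rad, dq=-0.0216 -0.0882 0.0138 rad/s, eef=0.2423 -0.0874 0.7301 m, effort=-1.4423 -1.0897 0.1657 N·m.
t=1.1400 s (step 57): q=0.5406 0.2929 -0.4458 rad, dq=-0.0177 -0.0729 0.0134 rad/s, eef=0.2395 -0.0886 0.7309 m, effort=-1.4458 -1.0789 0.1680 N·m.
t=1.2000 s (step 60): q=0.5396 0.2889 -0.4450 rad, dq=-0.0148 -0.0593 0.0130 rad/s, eef=0.2372 -0.0895 0.7316 m, effort=-1.4515 -1.0761 0.1673 N·m.
t=1.2600 s (step 63): q=0.5388 0.2857 -0.4443 rad, dq=-0.0124 -0.0481 0.0127 rad/s, eef=0.2355 -0.0903 0.7322 m, effort=-1.4572 -1.0762 0.1654 N·m.
t=1.3200 s (step 66): q=0.5381 0.2831 -0.4435 rad, dq=-0.0103 -0.0390 0.0125 rad/s, eef=0.2340 -0.0908 0.7327 m, effort=-1.4622 -1.0773 0.1632 N·m.
t=1.3800 s (step 69): q=0.5376 0.2810 -0.4428 rad, dq=-0.0085 -0.0319 0.0124 rad/s, eef=0.2329 -0.0913 0.7330 m, effort=-1.4664 -1.0782 0.1612 N·m.
t=1.4400 s (step 72): q=0.5371 0.2793 -0.4420 rad, dq=-0.0068 -0.0264 0.0124 rad/s, eef=0.2320 -0.0917 0.7334 m, effort=-1.4697 -1.0786 0.1594 N·m.
t=1.4800 s (step 74): q=0.5369 0.2783 -0.4416 rad, dq=-0.0058 -0.0235 0.0124 rad/s, eef=0.2315 -0.0919 0.7335 m.
any joint saturated: yes


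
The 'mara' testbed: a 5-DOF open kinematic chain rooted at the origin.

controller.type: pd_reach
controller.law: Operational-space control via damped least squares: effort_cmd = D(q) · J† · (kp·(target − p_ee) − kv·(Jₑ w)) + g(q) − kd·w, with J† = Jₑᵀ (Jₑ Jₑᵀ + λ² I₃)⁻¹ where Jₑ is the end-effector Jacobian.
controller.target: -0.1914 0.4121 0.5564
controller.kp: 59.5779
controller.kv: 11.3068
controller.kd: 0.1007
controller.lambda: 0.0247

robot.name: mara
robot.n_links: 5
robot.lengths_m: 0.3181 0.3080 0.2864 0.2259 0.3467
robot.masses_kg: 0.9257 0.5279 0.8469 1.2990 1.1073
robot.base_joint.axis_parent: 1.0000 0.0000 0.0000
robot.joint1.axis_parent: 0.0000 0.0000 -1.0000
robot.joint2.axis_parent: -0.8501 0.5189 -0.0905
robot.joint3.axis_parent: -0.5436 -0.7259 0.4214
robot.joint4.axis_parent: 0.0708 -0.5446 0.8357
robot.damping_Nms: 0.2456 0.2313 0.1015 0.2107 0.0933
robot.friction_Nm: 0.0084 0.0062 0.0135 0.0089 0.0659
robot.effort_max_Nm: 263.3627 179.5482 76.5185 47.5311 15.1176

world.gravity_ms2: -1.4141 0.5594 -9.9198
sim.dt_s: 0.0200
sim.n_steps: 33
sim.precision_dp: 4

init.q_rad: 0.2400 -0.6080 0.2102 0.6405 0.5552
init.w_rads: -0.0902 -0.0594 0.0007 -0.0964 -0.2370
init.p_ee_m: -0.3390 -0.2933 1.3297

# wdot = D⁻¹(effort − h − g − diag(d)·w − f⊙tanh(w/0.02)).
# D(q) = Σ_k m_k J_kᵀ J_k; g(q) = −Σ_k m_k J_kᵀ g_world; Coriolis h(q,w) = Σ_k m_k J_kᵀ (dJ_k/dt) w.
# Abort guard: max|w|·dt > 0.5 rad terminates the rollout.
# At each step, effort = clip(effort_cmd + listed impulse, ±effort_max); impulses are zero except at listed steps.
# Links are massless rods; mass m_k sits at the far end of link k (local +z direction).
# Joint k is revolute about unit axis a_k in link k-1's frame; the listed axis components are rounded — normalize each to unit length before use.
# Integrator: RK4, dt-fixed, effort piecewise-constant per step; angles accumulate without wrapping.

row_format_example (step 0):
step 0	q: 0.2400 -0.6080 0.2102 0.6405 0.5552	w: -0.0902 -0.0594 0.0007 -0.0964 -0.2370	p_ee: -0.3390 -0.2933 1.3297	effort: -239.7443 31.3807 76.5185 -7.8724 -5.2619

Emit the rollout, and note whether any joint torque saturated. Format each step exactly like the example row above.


step 1	q: 0.1960 -0.4293 0.0982 0.6525 0.6883	w: -4.3114 19.9990 -11.7037 -2.5150 18.1091	p_ee: -0.3425 -0.2828 1.3232	effort: -263.3627 24.6994 76.5185 2.1880 -5.3659
step 2	q: 0.0884 -0.0335 -0.1427 0.4451 1.1173	w: -6.1443 20.6262 -11.2246 -20.3710 24.3699	p_ee: -0.3518 -0.2569 1.3165	effort: -263.3627 23.7279 76.5185 24.1465 -3.0284
step 3	q: -0.0440 0.0919 -0.3000 0.1364 1.3465	w: -7.6472 -4.6121 -7.4779 -8.5863 2.2804	p_ee: -0.3432 -0.2259 1.3093	effort: -203.4706 21.8139 43.3789 21.2022 0.7906
step 4	q: -0.2180 -0.0343 -0.4783 0.0332 1.3813	w: -9.7163 -8.0889 -10.3219 -0.4957 1.1223	p_ee: -0.3222 -0.1773 1.2810	effort: -32.1872 8.6825 3.6857 5.6877 0.8973
step 5	q: -0.4046 -0.1253 -0.6649 0.0047 1.4774	w: -9.0082 -2.5645 -8.3286 -1.4343 7.4788	p_ee: -0.2970 -0.1097 1.2279	effort: 43.1277 -0.2002 -12.5839 -0.0107 -0.2991
step 6	q: -0.5735 -0.1516 -0.8077 -0.0243 1.6547	w: -7.9622 -0.4546 -6.1179 -1.3027 9.8750	p_ee: -0.2711 -0.0345 1.1650	effort: 73.6426 -3.0241 -19.6478 -1.2905 -0.9452
step 7	q: -0.7229 -0.1498 -0.9131 -0.0478 1.8566	w: -7.0318 0.5717 -4.5352 -1.1636 10.1708	p_ee: -0.2461 0.0416 1.1025	effort: 88.1586 -3.9106 -23.9937 -1.5865 -1.2582
step 8	q: -0.8552 -0.1318 -0.9923 -0.0723 2.0525	w: -6.2167 1.2053 -3.4269 -1.3827 9.3890	p_ee: -0.2237 0.1151 1.0443	effort: 94.6026 -4.7627 -26.9472 -1.9174 -1.3592
step 9	q: -0.9722 -0.1043 -1.0526 -0.1021 2.2270	w: -5.4931 1.5239 -2.6280 -1.6064 8.0949	p_ee: -0.2054 0.1840 0.9914	effort: 96.2994 -6.1175 -28.6272 -2.4892 -1.3145
step 10	q: -1.0756 -0.0730 -1.0993 -0.1348 2.3739	w: -4.8488 1.6037 -2.0523 -1.6370 6.6750	p_ee: -0.1918 0.2469 0.9430	effort: 95.1063 -7.7849 -29.1497 -3.1740 -1.1772
step 11	q: -1.1668 -0.0416 -1.1362 -0.1663 2.4931	w: -4.2774 1.5445 -1.6530 -1.5050 5.3351	p_ee: -0.1826 0.3028 0.8986	effort: 92.1785 -9.4635 -28.7488 -3.8127 -0.9890
step 12	q: -1.2473 -0.0120 -1.1666 -0.1944 2.5872	w: -3.7721 1.4232 -1.3907 -1.3000 4.1618	p_ee: -0.1772 0.3512 0.8577	effort: 88.2514 -10.9602 -27.6689 -4.3096 -0.7791
step 13	q: -1.3183 0.0149 -1.1927 -0.2182 2.6599	w: -3.3249 1.2855 -1.2291 -1.0893 3.1795	p_ee: -0.1748 0.3922 0.8199	effort: 83.7905 -12.1887 -26.1172 -4.6291 -0.5672
step 14	q: -1.3808 0.0391 -1.2163 -0.2380 2.7149	w: -2.9279 1.1539 -1.1374 -0.9068 2.3818	p_ee: -0.1746 0.4260 0.7851	effort: 79.0894 -13.1294 -24.2577 -4.7745 -0.3651
step 15	q: -1.4359 0.0608 -1.2386 -0.2545 2.7557	w: -2.5739 1.0369 -1.0912 -0.7622 1.7478	p_ee: -0.1759 0.4531 0.7532	effort: 74.3341 -13.7984 -22.2180 -4.7698 -0.1795
step 16	q: -1.4842 0.0804 -1.2602 -0.2684 2.7853	w: -2.2571 0.9357 -1.0723 -0.6524 1.2509	p_ee: -0.1782 0.4740 0.7242	effort: 69.6454 -14.2283 -20.0964 -4.6470 -0.0140
step 17	q: -1.5265 0.0981 -1.2816 -0.2804 2.8061	w: -1.9723 0.8480 -1.0678 -0.5691 0.8649	p_ee: -0.1810 0.4894 0.6979	effort: 65.1039 -14.4564 -17.9683 -4.4389 0.1304
step 18	q: -1.5634 0.1141 -1.3030 -0.2909 2.8201	w: -1.7155 0.7706 -1.0681 -0.5033 0.5666	p_ee: -0.1841 0.5001 0.6745	effort: 60.7642 -14.5192 -15.8911 -4.1749 0.2536
step 19	q: -1.5954 0.1287 -1.3244 -0.3002 2.8288	w: -1.4834 0.7006 -1.0671 -0.4478 0.3367	p_ee: -0.1870 0.5067 0.6536	effort: 56.6630 -14.4497 -13.9073 -3.8797 0.3566
step 20	q: -1.6230 0.1420 -1.3457 -0.3085 2.8336	w: -1.2734 0.6357 -1.0606 -0.3973 0.1602	p_ee: -0.1898 0.5098 0.6353	effort: 52.8243 -14.2765 -12.0470 -3.5726 0.4409
step 21	q: -1.6466 0.1540 -1.3668 -0.3158 2.8353	w: -1.0834 0.5750 -1.0460 -0.3498 0.0291	p_ee: -0.1923 0.5102 0.6193	effort: 49.2642 -14.0214 -10.3312 -3.2673 0.5071
step 22	q: -1.6666 0.1650 -1.3874 -0.3224 2.8353	w: -0.9062 0.5387 -1.0154 -0.3260 0.0163	p_ee: -0.1945 0.5083 0.6055	effort: 46.0385 -13.6422 -8.7843 -2.9494 0.5357
step 23	q: -1.6832 0.1752 -1.4074 -0.3283 2.8350	w: -0.7479 0.4965 -0.9797 -0.2876 0.0019	p_ee: -0.1961 0.5046 0.5937	effort: 43.0682 -13.2451 -7.3957 -2.6606 0.5595
step 24	q: -1.6967 0.1846 -1.4266 -0.3334 2.8347	w: -0.6067 0.4526 -0.9376 -0.2432 -0.0058	p_ee: -0.1973 0.4997 0.5837	effort: 40.3639 -12.8366 -6.1658 -2.4003 0.5777
step 25	q: -1.7076 0.1931 -1.4449 -0.3377 2.8344	w: -0.4815 0.4088 -0.8891 -0.1975 -0.0056	p_ee: -0.1982 0.4939 0.5754	effort: 37.9246 -12.4257 -5.0910 -2.1688 0.5908
step 26	q: -1.7162 0.2008 -1.4622 -0.3411 2.8341	w: -0.3718 0.3650 -0.8355 -0.1518 -0.0040	p_ee: -0.1987 0.4875 0.5685	effort: 35.7397 -12.0262 -4.1631 -1.9675 0.6012
step 27	q: -1.7227 0.2076 -1.4784 -0.3436 2.8338	w: -0.2769 0.3214 -0.7779 -0.1083 -0.0035	p_ee: -0.1990 0.4808 0.5629	effort: 33.7989 -11.6462 -3.3726 -1.7956 0.6101
step 28	q: -1.7275 0.2135 -1.4933 -0.3453 2.8336	w: -0.1956 0.2799 -0.7171 -0.0695 -0.0005	p_ee: -0.1990 0.4740 0.5584	effort: 32.0929 -11.2869 -2.7098 -1.6498 0.6167
step 29	q: -1.7307 0.2187 -1.5071 -0.3463 2.8334	w: -0.1272 0.2397 -0.6548 -0.0356 -0.0012	p_ee: -0.1989 0.4672 0.5549	effort: 30.6051 -10.9569 -2.1617 -1.5294 0.6228
step 30	q: -1.7327 0.2231 -1.5195 -0.3467 2.8333	w: -0.0699 0.2042 -0.5910 -0.0110 0.0040	p_ee: -0.1986 0.4606 0.5522	effort: 29.3286 -10.6504 -1.7179 -1.4281 0.6256
step 31	q: -1.7336 0.2268 -1.5307 -0.3466 2.8331	w: -0.0233 0.1712 -0.5274 0.0055 0.0020	p_ee: -0.1983 0.4543 0.5502	effort: 28.2407 -10.3817 -1.3628 -1.3474 0.6291
step 32	q: -1.7337 0.2298 -1.5407 -0.3464 2.8330	w: 0.0143 0.1431 -0.4646 0.0138 0.0058	p_ee: -0.1978 0.4483 0.5488	effort: 27.3323 -10.1355 -1.0899 -1.2799 0.6291
step 33	q: -1.7332 0.2324 -1.5494 -0.3460 2.8329	w: 0.0430 0.1163 -0.4049 0.0201 0.0038	p_ee: -0.1973 0.4428 0.5479
any joint saturated: yes
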